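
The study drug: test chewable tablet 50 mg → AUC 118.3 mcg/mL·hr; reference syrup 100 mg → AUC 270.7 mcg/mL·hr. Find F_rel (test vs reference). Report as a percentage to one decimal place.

F_rel = 87.4%

F_rel = (AUC_test/D_test) / (AUC_ref/D_ref)
      = (118.3/50) / (270.7/100)
      = 2.366 / 2.707 = 0.8740 = 87.40%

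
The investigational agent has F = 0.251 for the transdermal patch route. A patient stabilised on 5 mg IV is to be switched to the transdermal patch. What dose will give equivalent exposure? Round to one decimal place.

For equal systemic exposure: F × D_ev = D_iv
D_ev = D_iv / F = 5 / 0.251 = 19.9203 mg

D_transdermal = 19.9 mg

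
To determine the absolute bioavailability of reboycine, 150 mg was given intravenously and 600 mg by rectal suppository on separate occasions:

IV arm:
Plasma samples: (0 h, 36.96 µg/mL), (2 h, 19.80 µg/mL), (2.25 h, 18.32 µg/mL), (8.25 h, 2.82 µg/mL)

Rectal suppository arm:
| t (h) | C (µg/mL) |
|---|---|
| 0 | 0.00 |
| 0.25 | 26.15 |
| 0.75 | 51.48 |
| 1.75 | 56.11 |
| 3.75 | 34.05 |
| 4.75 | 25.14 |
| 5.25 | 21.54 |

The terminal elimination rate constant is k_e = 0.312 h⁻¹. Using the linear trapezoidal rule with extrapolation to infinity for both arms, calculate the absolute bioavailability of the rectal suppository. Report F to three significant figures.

F = 0.517

Trapezoidal AUC_0→8.25 (IV):
  [0→2]: (36.96+19.80)/2 × 2 = 56.76
  [2→2.25]: (19.80+18.32)/2 × 0.25 = 4.765
  [2.25→8.25]: (18.32+2.82)/2 × 6 = 63.42
  Sum = 124.945 µg/mL·h
IV tail: 2.82/0.312 = 9.038; AUC_iv,0→∞ = 124.945 + 9.038 = 133.983 µg/mL·h
Trapezoidal AUC_0→5.25 (rectal suppository):
  [0→0.25]: (0.00+26.15)/2 × 0.25 = 3.26875
  [0.25→0.75]: (26.15+51.48)/2 × 0.5 = 19.4075
  [0.75→1.75]: (51.48+56.11)/2 × 1 = 53.795
  [1.75→3.75]: (56.11+34.05)/2 × 2 = 90.16
  [3.75→4.75]: (34.05+25.14)/2 × 1 = 29.595
  [4.75→5.25]: (25.14+21.54)/2 × 0.5 = 11.67
  Sum = 207.89625 µg/mL·h
rectal suppository tail: 21.54/0.312 = 69.038; AUC_ev,0→∞ = 207.89625 + 69.038 = 276.93425 µg/mL·h
F = (AUC_ev/D_ev)/(AUC_iv/D_iv) = (276.93425/600)/(133.983/150) = 0.461557/0.89322 = 0.5167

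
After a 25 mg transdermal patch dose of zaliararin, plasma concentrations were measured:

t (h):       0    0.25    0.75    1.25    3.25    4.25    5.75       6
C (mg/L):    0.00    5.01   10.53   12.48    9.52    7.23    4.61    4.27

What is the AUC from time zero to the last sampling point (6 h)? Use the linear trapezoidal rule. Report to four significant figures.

AUC = 50.63 mg/L·h

Trapezoidal AUC_0→6:
  [0→0.25]: (0.00+5.01)/2 × 0.25 = 0.62625
  [0.25→0.75]: (5.01+10.53)/2 × 0.5 = 3.885
  [0.75→1.25]: (10.53+12.48)/2 × 0.5 = 5.7525
  [1.25→3.25]: (12.48+9.52)/2 × 2 = 22.0
  [3.25→4.25]: (9.52+7.23)/2 × 1 = 8.375
  [4.25→5.75]: (7.23+4.61)/2 × 1.5 = 8.88
  [5.75→6]: (4.61+4.27)/2 × 0.25 = 1.11
  Sum = 50.62875 mg/L·h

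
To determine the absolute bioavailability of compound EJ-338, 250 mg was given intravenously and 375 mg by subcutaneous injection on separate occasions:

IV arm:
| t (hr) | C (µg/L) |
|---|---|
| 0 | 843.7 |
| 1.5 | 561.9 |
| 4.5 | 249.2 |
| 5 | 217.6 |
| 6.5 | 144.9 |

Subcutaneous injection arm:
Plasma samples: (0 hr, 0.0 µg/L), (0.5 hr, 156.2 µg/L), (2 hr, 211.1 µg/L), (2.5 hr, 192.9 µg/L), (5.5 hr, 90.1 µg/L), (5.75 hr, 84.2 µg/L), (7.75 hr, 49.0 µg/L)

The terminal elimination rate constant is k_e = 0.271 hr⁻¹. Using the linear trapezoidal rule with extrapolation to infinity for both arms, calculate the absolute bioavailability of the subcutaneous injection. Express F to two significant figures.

Trapezoidal AUC_0→6.5 (IV):
  [0→1.5]: (843.7+561.9)/2 × 1.5 = 1054.2
  [1.5→4.5]: (561.9+249.2)/2 × 3 = 1216.65
  [4.5→5]: (249.2+217.6)/2 × 0.5 = 116.7
  [5→6.5]: (217.6+144.9)/2 × 1.5 = 271.875
  Sum = 2659.425 µg/L·hr
IV tail: 144.9/0.271 = 534.686; AUC_iv,0→∞ = 2659.425 + 534.686 = 3194.111 µg/L·hr
Trapezoidal AUC_0→7.75 (subcutaneous injection):
  [0→0.5]: (0.0+156.2)/2 × 0.5 = 39.05
  [0.5→2]: (156.2+211.1)/2 × 1.5 = 275.475
  [2→2.5]: (211.1+192.9)/2 × 0.5 = 101.0
  [2.5→5.5]: (192.9+90.1)/2 × 3 = 424.5
  [5.5→5.75]: (90.1+84.2)/2 × 0.25 = 21.7875
  [5.75→7.75]: (84.2+49.0)/2 × 2 = 133.2
  Sum = 995.0125 µg/L·hr
subcutaneous injection tail: 49.0/0.271 = 180.812; AUC_ev,0→∞ = 995.0125 + 180.812 = 1175.8245 µg/L·hr
F = (AUC_ev/D_ev)/(AUC_iv/D_iv) = (1175.8245/375)/(3194.111/250) = 3.135532/12.776444 = 0.2454

F = 0.25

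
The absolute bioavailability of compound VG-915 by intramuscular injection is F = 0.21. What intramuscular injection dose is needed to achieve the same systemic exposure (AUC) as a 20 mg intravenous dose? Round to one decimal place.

D_intramuscular = 95.2 mg

For equal systemic exposure: F × D_ev = D_iv
D_ev = D_iv / F = 20 / 0.21 = 95.2381 mg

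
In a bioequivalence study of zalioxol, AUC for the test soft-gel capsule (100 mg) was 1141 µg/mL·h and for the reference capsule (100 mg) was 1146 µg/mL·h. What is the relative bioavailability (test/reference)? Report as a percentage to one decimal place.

F_rel = (AUC_test/D_test) / (AUC_ref/D_ref)
      = (1141/100) / (1146/100)
      = 11.41 / 11.46 = 0.9956 = 99.56%

F_rel = 99.6%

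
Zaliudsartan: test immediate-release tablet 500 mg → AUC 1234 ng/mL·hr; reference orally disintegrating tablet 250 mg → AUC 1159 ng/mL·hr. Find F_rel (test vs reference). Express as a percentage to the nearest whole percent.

F_rel = (AUC_test/D_test) / (AUC_ref/D_ref)
      = (1234/500) / (1159/250)
      = 2.468 / 4.636 = 0.5324 = 53.24%

F_rel = 53%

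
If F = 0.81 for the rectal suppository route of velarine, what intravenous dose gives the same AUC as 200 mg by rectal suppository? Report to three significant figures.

D_iv = 162 mg

Systemic exposure from an extravascular dose = F × D_ev, so the equivalent IV dose is F × D_ev.
D_iv = F × D_ev = 0.81 × 200 = 162 mg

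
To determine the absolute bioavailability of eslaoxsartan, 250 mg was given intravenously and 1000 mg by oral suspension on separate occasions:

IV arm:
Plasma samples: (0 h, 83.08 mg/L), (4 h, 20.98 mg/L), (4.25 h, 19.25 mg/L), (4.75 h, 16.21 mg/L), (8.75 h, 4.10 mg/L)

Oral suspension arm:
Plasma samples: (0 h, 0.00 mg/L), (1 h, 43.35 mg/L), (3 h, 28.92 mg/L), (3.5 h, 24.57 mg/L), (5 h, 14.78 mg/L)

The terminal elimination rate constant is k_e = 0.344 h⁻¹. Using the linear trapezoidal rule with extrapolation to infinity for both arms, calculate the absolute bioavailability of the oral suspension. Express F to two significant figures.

Trapezoidal AUC_0→8.75 (IV):
  [0→4]: (83.08+20.98)/2 × 4 = 208.12
  [4→4.25]: (20.98+19.25)/2 × 0.25 = 5.02875
  [4.25→4.75]: (19.25+16.21)/2 × 0.5 = 8.865
  [4.75→8.75]: (16.21+4.10)/2 × 4 = 40.62
  Sum = 262.63375 mg/L·h
IV tail: 4.10/0.344 = 11.919; AUC_iv,0→∞ = 262.63375 + 11.919 = 274.55275 mg/L·h
Trapezoidal AUC_0→5 (oral suspension):
  [0→1]: (0.00+43.35)/2 × 1 = 21.675
  [1→3]: (43.35+28.92)/2 × 2 = 72.27
  [3→3.5]: (28.92+24.57)/2 × 0.5 = 13.3725
  [3.5→5]: (24.57+14.78)/2 × 1.5 = 29.5125
  Sum = 136.83 mg/L·h
oral suspension tail: 14.78/0.344 = 42.965; AUC_ev,0→∞ = 136.83 + 42.965 = 179.795 mg/L·h
F = (AUC_ev/D_ev)/(AUC_iv/D_iv) = (179.795/1000)/(274.55275/250) = 0.179795/1.098211 = 0.1637

F = 0.16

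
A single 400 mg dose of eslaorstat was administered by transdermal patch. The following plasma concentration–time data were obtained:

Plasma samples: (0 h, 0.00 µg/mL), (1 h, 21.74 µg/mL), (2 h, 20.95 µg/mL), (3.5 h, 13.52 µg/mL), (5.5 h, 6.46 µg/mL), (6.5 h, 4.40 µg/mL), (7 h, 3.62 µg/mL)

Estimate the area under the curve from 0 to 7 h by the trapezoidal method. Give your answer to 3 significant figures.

Trapezoidal AUC_0→7:
  [0→1]: (0.00+21.74)/2 × 1 = 10.87
  [1→2]: (21.74+20.95)/2 × 1 = 21.345
  [2→3.5]: (20.95+13.52)/2 × 1.5 = 25.8525
  [3.5→5.5]: (13.52+6.46)/2 × 2 = 19.98
  [5.5→6.5]: (6.46+4.40)/2 × 1 = 5.43
  [6.5→7]: (4.40+3.62)/2 × 0.5 = 2.005
  Sum = 85.4825 µg/mL·h

AUC = 85.5 µg/mL·h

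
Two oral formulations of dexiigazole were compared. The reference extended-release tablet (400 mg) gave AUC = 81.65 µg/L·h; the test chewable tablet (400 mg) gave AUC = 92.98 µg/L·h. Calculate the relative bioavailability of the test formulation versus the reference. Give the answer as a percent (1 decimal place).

F_rel = (AUC_test/D_test) / (AUC_ref/D_ref)
      = (92.98/400) / (81.65/400)
      = 0.23245 / 0.204125 = 1.1388 = 113.88%

F_rel = 113.9%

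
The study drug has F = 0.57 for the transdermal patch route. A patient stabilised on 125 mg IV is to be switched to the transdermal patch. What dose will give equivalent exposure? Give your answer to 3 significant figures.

D_transdermal = 219 mg

For equal systemic exposure: F × D_ev = D_iv
D_ev = D_iv / F = 125 / 0.57 = 219.298 mg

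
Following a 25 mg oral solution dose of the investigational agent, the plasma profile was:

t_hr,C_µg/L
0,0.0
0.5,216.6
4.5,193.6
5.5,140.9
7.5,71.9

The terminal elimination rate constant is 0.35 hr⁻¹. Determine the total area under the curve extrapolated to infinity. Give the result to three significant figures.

AUC = 1460 µg/L·hr

Trapezoidal AUC_0→7.5:
  [0→0.5]: (0.0+216.6)/2 × 0.5 = 54.15
  [0.5→4.5]: (216.6+193.6)/2 × 4 = 820.4
  [4.5→5.5]: (193.6+140.9)/2 × 1 = 167.25
  [5.5→7.5]: (140.9+71.9)/2 × 2 = 212.8
  Sum = 1254.6 µg/L·hr
Extrapolated tail: C_last / k_e = 71.9 / 0.35 = 205.429
AUC_0→∞ = 1254.6 + 205.429 = 1460.029 µg/L·hr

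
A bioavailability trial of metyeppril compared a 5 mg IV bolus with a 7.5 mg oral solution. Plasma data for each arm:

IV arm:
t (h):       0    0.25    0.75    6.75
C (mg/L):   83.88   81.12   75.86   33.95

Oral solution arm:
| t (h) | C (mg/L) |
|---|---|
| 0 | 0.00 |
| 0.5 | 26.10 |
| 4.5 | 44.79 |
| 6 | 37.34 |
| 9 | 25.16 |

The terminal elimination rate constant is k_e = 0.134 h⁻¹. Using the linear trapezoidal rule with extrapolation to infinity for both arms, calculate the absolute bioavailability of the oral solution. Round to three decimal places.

F = 0.510

Trapezoidal AUC_0→6.75 (IV):
  [0→0.25]: (83.88+81.12)/2 × 0.25 = 20.625
  [0.25→0.75]: (81.12+75.86)/2 × 0.5 = 39.245
  [0.75→6.75]: (75.86+33.95)/2 × 6 = 329.43
  Sum = 389.3 mg/L·h
IV tail: 33.95/0.134 = 253.358; AUC_iv,0→∞ = 389.3 + 253.358 = 642.658 mg/L·h
Trapezoidal AUC_0→9 (oral solution):
  [0→0.5]: (0.00+26.10)/2 × 0.5 = 6.525
  [0.5→4.5]: (26.10+44.79)/2 × 4 = 141.78
  [4.5→6]: (44.79+37.34)/2 × 1.5 = 61.5975
  [6→9]: (37.34+25.16)/2 × 3 = 93.75
  Sum = 303.6525 mg/L·h
oral solution tail: 25.16/0.134 = 187.761; AUC_ev,0→∞ = 303.6525 + 187.761 = 491.4135 mg/L·h
F = (AUC_ev/D_ev)/(AUC_iv/D_iv) = (491.4135/7.5)/(642.658/5) = 65.5218/128.5316 = 0.5098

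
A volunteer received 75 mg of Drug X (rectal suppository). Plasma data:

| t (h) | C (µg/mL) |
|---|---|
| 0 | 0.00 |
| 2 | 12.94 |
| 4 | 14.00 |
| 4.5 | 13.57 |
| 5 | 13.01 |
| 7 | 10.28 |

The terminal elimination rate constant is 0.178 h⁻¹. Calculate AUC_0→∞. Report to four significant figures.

Trapezoidal AUC_0→7:
  [0→2]: (0.00+12.94)/2 × 2 = 12.94
  [2→4]: (12.94+14.00)/2 × 2 = 26.94
  [4→4.5]: (14.00+13.57)/2 × 0.5 = 6.8925
  [4.5→5]: (13.57+13.01)/2 × 0.5 = 6.645
  [5→7]: (13.01+10.28)/2 × 2 = 23.29
  Sum = 76.7075 µg/mL·h
Extrapolated tail: C_last / k_e = 10.28 / 0.178 = 57.753
AUC_0→∞ = 76.7075 + 57.753 = 134.4605 µg/mL·h

AUC = 134.5 µg/mL·h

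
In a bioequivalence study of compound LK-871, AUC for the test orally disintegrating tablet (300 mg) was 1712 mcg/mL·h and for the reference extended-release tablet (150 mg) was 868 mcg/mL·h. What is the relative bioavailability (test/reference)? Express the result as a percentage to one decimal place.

F_rel = (AUC_test/D_test) / (AUC_ref/D_ref)
      = (1712/300) / (868/150)
      = 5.70667 / 5.78667 = 0.9862 = 98.62%

F_rel = 98.6%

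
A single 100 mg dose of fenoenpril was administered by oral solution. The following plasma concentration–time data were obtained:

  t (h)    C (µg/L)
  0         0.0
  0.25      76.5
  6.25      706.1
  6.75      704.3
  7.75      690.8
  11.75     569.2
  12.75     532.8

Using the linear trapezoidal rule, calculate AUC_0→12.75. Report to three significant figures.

Trapezoidal AUC_0→12.75:
  [0→0.25]: (0.0+76.5)/2 × 0.25 = 9.5625
  [0.25→6.25]: (76.5+706.1)/2 × 6 = 2347.8
  [6.25→6.75]: (706.1+704.3)/2 × 0.5 = 352.6
  [6.75→7.75]: (704.3+690.8)/2 × 1 = 697.55
  [7.75→11.75]: (690.8+569.2)/2 × 4 = 2520.0
  [11.75→12.75]: (569.2+532.8)/2 × 1 = 551.0
  Sum = 6478.5125 µg/L·h

AUC = 6480 µg/L·h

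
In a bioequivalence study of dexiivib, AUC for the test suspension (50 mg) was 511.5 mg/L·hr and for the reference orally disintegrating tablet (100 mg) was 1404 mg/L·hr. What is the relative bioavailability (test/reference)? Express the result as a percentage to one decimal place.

F_rel = 72.9%

F_rel = (AUC_test/D_test) / (AUC_ref/D_ref)
      = (511.5/50) / (1404/100)
      = 10.23 / 14.04 = 0.7286 = 72.86%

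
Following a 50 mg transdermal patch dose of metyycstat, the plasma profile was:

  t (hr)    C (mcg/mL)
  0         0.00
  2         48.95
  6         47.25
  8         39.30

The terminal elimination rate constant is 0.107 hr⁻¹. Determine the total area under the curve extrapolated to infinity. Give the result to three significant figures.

AUC = 695 mcg/mL·hr

Trapezoidal AUC_0→8:
  [0→2]: (0.00+48.95)/2 × 2 = 48.95
  [2→6]: (48.95+47.25)/2 × 4 = 192.4
  [6→8]: (47.25+39.30)/2 × 2 = 86.55
  Sum = 327.9 mcg/mL·hr
Extrapolated tail: C_last / k_e = 39.30 / 0.107 = 367.290
AUC_0→∞ = 327.9 + 367.290 = 695.19 mcg/mL·hr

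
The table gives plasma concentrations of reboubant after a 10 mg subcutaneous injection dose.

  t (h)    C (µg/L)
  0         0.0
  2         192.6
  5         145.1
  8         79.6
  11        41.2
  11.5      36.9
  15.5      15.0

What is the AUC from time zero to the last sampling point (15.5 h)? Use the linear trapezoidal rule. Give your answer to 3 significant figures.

Trapezoidal AUC_0→15.5:
  [0→2]: (0.0+192.6)/2 × 2 = 192.6
  [2→5]: (192.6+145.1)/2 × 3 = 506.55
  [5→8]: (145.1+79.6)/2 × 3 = 337.05
  [8→11]: (79.6+41.2)/2 × 3 = 181.2
  [11→11.5]: (41.2+36.9)/2 × 0.5 = 19.525
  [11.5→15.5]: (36.9+15.0)/2 × 4 = 103.8
  Sum = 1340.725 µg/L·h

AUC = 1340 µg/L·h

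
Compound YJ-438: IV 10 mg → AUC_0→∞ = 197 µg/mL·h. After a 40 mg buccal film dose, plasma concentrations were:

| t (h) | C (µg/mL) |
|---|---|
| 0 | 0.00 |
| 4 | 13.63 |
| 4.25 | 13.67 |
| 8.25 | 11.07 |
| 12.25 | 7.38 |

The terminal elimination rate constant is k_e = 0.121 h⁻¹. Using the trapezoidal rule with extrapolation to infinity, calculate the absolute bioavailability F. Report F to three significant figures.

F = 0.226

Trapezoidal AUC_0→12.25 (buccal film):
  [0→4]: (0.00+13.63)/2 × 4 = 27.26
  [4→4.25]: (13.63+13.67)/2 × 0.25 = 3.4125
  [4.25→8.25]: (13.67+11.07)/2 × 4 = 49.48
  [8.25→12.25]: (11.07+7.38)/2 × 4 = 36.9
  Sum = 117.0525 µg/mL·h
Tail: C_last/k_e = 7.38/0.121 = 60.992
AUC_0→∞ (buccal film) = 117.0525 + 60.992 = 178.0445 µg/mL·h
F = (AUC_ev/D_ev)/(AUC_iv/D_iv) = (178.0445/40)/(197/10) = 4.4511125/19.7 = 0.2259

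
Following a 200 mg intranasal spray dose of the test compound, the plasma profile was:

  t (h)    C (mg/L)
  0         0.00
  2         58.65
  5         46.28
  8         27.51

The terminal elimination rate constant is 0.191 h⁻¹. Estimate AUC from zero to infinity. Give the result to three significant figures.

Trapezoidal AUC_0→8:
  [0→2]: (0.00+58.65)/2 × 2 = 58.65
  [2→5]: (58.65+46.28)/2 × 3 = 157.395
  [5→8]: (46.28+27.51)/2 × 3 = 110.685
  Sum = 326.73 mg/L·h
Extrapolated tail: C_last / k_e = 27.51 / 0.191 = 144.031
AUC_0→∞ = 326.73 + 144.031 = 470.761 mg/L·h

AUC = 471 mg/L·h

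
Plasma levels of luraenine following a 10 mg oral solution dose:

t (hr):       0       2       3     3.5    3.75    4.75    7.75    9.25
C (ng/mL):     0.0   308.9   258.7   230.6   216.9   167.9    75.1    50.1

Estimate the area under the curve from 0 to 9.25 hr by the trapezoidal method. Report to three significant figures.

AUC = 1420 ng/mL·hr

Trapezoidal AUC_0→9.25:
  [0→2]: (0.0+308.9)/2 × 2 = 308.9
  [2→3]: (308.9+258.7)/2 × 1 = 283.8
  [3→3.5]: (258.7+230.6)/2 × 0.5 = 122.325
  [3.5→3.75]: (230.6+216.9)/2 × 0.25 = 55.9375
  [3.75→4.75]: (216.9+167.9)/2 × 1 = 192.4
  [4.75→7.75]: (167.9+75.1)/2 × 3 = 364.5
  [7.75→9.25]: (75.1+50.1)/2 × 1.5 = 93.9
  Sum = 1421.7625 ng/mL·hr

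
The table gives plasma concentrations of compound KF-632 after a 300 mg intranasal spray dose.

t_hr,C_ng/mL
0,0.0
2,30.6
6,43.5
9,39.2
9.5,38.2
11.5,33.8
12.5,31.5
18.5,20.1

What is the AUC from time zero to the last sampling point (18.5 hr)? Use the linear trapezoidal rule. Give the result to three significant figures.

Trapezoidal AUC_0→18.5:
  [0→2]: (0.0+30.6)/2 × 2 = 30.6
  [2→6]: (30.6+43.5)/2 × 4 = 148.2
  [6→9]: (43.5+39.2)/2 × 3 = 124.05
  [9→9.5]: (39.2+38.2)/2 × 0.5 = 19.35
  [9.5→11.5]: (38.2+33.8)/2 × 2 = 72.0
  [11.5→12.5]: (33.8+31.5)/2 × 1 = 32.65
  [12.5→18.5]: (31.5+20.1)/2 × 6 = 154.8
  Sum = 581.65 ng/mL·hr

AUC = 582 ng/mL·hr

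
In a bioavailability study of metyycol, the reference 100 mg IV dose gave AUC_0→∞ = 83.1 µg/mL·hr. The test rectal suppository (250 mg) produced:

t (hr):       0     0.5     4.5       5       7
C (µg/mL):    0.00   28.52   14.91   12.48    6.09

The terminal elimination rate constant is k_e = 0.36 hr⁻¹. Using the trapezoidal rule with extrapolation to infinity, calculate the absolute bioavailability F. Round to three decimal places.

Trapezoidal AUC_0→7 (rectal suppository):
  [0→0.5]: (0.00+28.52)/2 × 0.5 = 7.13
  [0.5→4.5]: (28.52+14.91)/2 × 4 = 86.86
  [4.5→5]: (14.91+12.48)/2 × 0.5 = 6.8475
  [5→7]: (12.48+6.09)/2 × 2 = 18.57
  Sum = 119.4075 µg/mL·hr
Tail: C_last/k_e = 6.09/0.36 = 16.917
AUC_0→∞ (rectal suppository) = 119.4075 + 16.917 = 136.3245 µg/mL·hr
F = (AUC_ev/D_ev)/(AUC_iv/D_iv) = (136.3245/250)/(83.1/100) = 0.545298/0.831 = 0.6562

F = 0.656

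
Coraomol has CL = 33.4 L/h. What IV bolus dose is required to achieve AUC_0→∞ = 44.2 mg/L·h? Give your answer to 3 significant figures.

Dose = 1480 mg

Dose_iv = CL × AUC_0→∞
     = 33.4 × 44.2 = 1476.28 mg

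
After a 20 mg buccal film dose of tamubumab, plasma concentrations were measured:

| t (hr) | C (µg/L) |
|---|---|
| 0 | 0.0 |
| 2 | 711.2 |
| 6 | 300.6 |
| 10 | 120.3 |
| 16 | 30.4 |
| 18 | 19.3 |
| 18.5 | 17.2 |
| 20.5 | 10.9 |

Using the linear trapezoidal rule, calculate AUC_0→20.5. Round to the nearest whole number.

Trapezoidal AUC_0→20.5:
  [0→2]: (0.0+711.2)/2 × 2 = 711.2
  [2→6]: (711.2+300.6)/2 × 4 = 2023.6
  [6→10]: (300.6+120.3)/2 × 4 = 841.8
  [10→16]: (120.3+30.4)/2 × 6 = 452.1
  [16→18]: (30.4+19.3)/2 × 2 = 49.7
  [18→18.5]: (19.3+17.2)/2 × 0.5 = 9.125
  [18.5→20.5]: (17.2+10.9)/2 × 2 = 28.1
  Sum = 4115.625 µg/L·hr

AUC = 4116 µg/L·hr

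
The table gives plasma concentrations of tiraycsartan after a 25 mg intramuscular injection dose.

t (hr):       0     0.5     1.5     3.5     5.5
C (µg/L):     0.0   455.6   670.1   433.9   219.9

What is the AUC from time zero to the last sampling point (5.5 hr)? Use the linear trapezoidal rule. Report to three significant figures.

Trapezoidal AUC_0→5.5:
  [0→0.5]: (0.0+455.6)/2 × 0.5 = 113.9
  [0.5→1.5]: (455.6+670.1)/2 × 1 = 562.85
  [1.5→3.5]: (670.1+433.9)/2 × 2 = 1104.0
  [3.5→5.5]: (433.9+219.9)/2 × 2 = 653.8
  Sum = 2434.55 µg/L·hr

AUC = 2430 µg/L·hr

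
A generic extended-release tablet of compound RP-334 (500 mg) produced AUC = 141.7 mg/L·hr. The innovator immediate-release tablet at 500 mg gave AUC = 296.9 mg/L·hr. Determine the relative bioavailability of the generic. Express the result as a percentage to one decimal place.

F_rel = 47.7%

F_rel = (AUC_test/D_test) / (AUC_ref/D_ref)
      = (141.7/500) / (296.9/500)
      = 0.2834 / 0.5938 = 0.4773 = 47.73%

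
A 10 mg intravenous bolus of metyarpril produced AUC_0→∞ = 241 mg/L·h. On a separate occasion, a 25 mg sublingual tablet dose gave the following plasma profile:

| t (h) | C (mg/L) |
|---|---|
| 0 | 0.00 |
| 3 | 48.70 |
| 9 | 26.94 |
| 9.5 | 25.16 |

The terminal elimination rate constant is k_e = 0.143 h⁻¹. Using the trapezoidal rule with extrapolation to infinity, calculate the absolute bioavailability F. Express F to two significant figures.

Trapezoidal AUC_0→9.5 (sublingual tablet):
  [0→3]: (0.00+48.70)/2 × 3 = 73.05
  [3→9]: (48.70+26.94)/2 × 6 = 226.92
  [9→9.5]: (26.94+25.16)/2 × 0.5 = 13.025
  Sum = 312.995 mg/L·h
Tail: C_last/k_e = 25.16/0.143 = 175.944
AUC_0→∞ (sublingual tablet) = 312.995 + 175.944 = 488.939 mg/L·h
F = (AUC_ev/D_ev)/(AUC_iv/D_iv) = (488.939/25)/(241/10) = 19.55756/24.1 = 0.8115

F = 0.81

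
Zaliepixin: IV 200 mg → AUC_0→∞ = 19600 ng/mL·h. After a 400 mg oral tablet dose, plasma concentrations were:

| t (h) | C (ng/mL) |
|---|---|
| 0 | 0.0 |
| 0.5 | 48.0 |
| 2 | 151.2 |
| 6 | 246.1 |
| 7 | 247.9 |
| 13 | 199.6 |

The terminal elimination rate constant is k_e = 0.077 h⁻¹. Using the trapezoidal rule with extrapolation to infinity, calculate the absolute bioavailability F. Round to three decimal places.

F = 0.131

Trapezoidal AUC_0→13 (oral tablet):
  [0→0.5]: (0.0+48.0)/2 × 0.5 = 12.0
  [0.5→2]: (48.0+151.2)/2 × 1.5 = 149.4
  [2→6]: (151.2+246.1)/2 × 4 = 794.6
  [6→7]: (246.1+247.9)/2 × 1 = 247.0
  [7→13]: (247.9+199.6)/2 × 6 = 1342.5
  Sum = 2545.5 ng/mL·h
Tail: C_last/k_e = 199.6/0.077 = 2592.208
AUC_0→∞ (oral tablet) = 2545.5 + 2592.208 = 5137.708 ng/mL·h
F = (AUC_ev/D_ev)/(AUC_iv/D_iv) = (5137.708/400)/(19600/200) = 12.84427/98 = 0.1311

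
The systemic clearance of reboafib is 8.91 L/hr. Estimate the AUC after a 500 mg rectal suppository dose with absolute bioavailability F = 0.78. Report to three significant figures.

AUC_0→∞ = F × Dose / CL
        = 0.78 × 500 / 8.91 = 43.771 mg/L·hr

AUC = 43.8 mg/L·hr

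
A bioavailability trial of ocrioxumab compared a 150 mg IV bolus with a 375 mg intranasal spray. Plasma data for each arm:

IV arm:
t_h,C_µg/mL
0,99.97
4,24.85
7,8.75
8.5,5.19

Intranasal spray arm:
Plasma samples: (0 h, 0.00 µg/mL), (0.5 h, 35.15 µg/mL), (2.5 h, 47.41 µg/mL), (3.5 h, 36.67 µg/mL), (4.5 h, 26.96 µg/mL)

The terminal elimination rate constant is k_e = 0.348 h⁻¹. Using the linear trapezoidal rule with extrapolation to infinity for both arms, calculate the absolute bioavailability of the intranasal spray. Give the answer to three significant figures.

F = 0.298

Trapezoidal AUC_0→8.5 (IV):
  [0→4]: (99.97+24.85)/2 × 4 = 249.64
  [4→7]: (24.85+8.75)/2 × 3 = 50.4
  [7→8.5]: (8.75+5.19)/2 × 1.5 = 10.455
  Sum = 310.495 µg/mL·h
IV tail: 5.19/0.348 = 14.914; AUC_iv,0→∞ = 310.495 + 14.914 = 325.409 µg/mL·h
Trapezoidal AUC_0→4.5 (intranasal spray):
  [0→0.5]: (0.00+35.15)/2 × 0.5 = 8.7875
  [0.5→2.5]: (35.15+47.41)/2 × 2 = 82.56
  [2.5→3.5]: (47.41+36.67)/2 × 1 = 42.04
  [3.5→4.5]: (36.67+26.96)/2 × 1 = 31.815
  Sum = 165.2025 µg/mL·h
intranasal spray tail: 26.96/0.348 = 77.471; AUC_ev,0→∞ = 165.2025 + 77.471 = 242.6735 µg/mL·h
F = (AUC_ev/D_ev)/(AUC_iv/D_iv) = (242.6735/375)/(325.409/150) = 0.647129/2.16939 = 0.2983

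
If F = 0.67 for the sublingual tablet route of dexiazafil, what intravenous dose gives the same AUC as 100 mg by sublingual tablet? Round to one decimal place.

D_iv = 67.0 mg

Systemic exposure from an extravascular dose = F × D_ev, so the equivalent IV dose is F × D_ev.
D_iv = F × D_ev = 0.67 × 100 = 67 mg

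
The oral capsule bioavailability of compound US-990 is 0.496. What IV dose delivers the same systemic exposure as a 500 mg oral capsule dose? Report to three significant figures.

Systemic exposure from an extravascular dose = F × D_ev, so the equivalent IV dose is F × D_ev.
D_iv = F × D_ev = 0.496 × 500 = 248 mg

D_iv = 248 mg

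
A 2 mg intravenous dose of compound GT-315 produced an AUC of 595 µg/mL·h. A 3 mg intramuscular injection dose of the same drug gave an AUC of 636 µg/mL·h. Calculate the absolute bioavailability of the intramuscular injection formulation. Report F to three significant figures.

F = (AUC_ev / D_ev) / (AUC_iv / D_iv)
  = (636/3) / (595/2)
  = 212 / 297.5 = 0.7126

F = 0.713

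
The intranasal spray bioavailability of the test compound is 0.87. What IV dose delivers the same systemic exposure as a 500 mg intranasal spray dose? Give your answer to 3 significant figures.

Systemic exposure from an extravascular dose = F × D_ev, so the equivalent IV dose is F × D_ev.
D_iv = F × D_ev = 0.87 × 500 = 435 mg

D_iv = 435 mg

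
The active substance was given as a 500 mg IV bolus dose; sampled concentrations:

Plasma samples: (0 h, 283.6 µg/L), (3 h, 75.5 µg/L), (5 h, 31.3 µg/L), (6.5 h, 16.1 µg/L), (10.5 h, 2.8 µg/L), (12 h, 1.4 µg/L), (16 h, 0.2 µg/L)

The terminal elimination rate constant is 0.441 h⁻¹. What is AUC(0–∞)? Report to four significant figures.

AUC = 725.6 µg/L·h

Trapezoidal AUC_0→16:
  [0→3]: (283.6+75.5)/2 × 3 = 538.65
  [3→5]: (75.5+31.3)/2 × 2 = 106.8
  [5→6.5]: (31.3+16.1)/2 × 1.5 = 35.55
  [6.5→10.5]: (16.1+2.8)/2 × 4 = 37.8
  [10.5→12]: (2.8+1.4)/2 × 1.5 = 3.15
  [12→16]: (1.4+0.2)/2 × 4 = 3.2
  Sum = 725.15 µg/L·h
Extrapolated tail: C_last / k_e = 0.2 / 0.441 = 0.454
AUC_0→∞ = 725.15 + 0.454 = 725.604 µg/L·h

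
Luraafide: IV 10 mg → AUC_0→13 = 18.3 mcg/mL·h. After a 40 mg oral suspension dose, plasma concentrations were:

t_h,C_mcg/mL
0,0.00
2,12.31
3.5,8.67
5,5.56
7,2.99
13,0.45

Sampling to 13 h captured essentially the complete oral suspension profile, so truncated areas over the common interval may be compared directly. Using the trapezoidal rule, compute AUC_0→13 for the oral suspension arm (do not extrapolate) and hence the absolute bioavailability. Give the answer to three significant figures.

Trapezoidal AUC_0→13 (oral suspension):
  [0→2]: (0.00+12.31)/2 × 2 = 12.31
  [2→3.5]: (12.31+8.67)/2 × 1.5 = 15.735
  [3.5→5]: (8.67+5.56)/2 × 1.5 = 10.6725
  [5→7]: (5.56+2.99)/2 × 2 = 8.55
  [7→13]: (2.99+0.45)/2 × 6 = 10.32
  Sum = 57.5875 mcg/mL·h
F = (AUC_ev/D_ev)/(AUC_iv/D_iv) = (57.5875/40)/(18.3/10) = 1.4396875/1.83 = 0.7867

F = 0.787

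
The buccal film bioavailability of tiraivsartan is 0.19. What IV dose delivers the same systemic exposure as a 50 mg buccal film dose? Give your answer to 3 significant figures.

D_iv = 9.50 mg

Systemic exposure from an extravascular dose = F × D_ev, so the equivalent IV dose is F × D_ev.
D_iv = F × D_ev = 0.19 × 50 = 9.5 mg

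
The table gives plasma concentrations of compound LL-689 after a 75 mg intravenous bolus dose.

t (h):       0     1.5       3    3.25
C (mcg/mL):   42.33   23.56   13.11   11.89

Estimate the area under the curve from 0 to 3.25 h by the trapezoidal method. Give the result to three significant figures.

Trapezoidal AUC_0→3.25:
  [0→1.5]: (42.33+23.56)/2 × 1.5 = 49.4175
  [1.5→3]: (23.56+13.11)/2 × 1.5 = 27.5025
  [3→3.25]: (13.11+11.89)/2 × 0.25 = 3.125
  Sum = 80.045 mcg/mL·h

AUC = 80.0 mcg/mL·h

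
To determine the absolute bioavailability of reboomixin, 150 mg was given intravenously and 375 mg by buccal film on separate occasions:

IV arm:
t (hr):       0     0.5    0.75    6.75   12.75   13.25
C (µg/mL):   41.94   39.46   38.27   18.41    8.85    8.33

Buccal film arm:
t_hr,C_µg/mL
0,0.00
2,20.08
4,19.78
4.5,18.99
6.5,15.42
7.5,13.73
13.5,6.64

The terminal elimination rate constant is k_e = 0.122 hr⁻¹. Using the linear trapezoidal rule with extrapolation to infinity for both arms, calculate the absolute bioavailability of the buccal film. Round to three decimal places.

Trapezoidal AUC_0→13.25 (IV):
  [0→0.5]: (41.94+39.46)/2 × 0.5 = 20.35
  [0.5→0.75]: (39.46+38.27)/2 × 0.25 = 9.71625
  [0.75→6.75]: (38.27+18.41)/2 × 6 = 170.04
  [6.75→12.75]: (18.41+8.85)/2 × 6 = 81.78
  [12.75→13.25]: (8.85+8.33)/2 × 0.5 = 4.295
  Sum = 286.18125 µg/mL·hr
IV tail: 8.33/0.122 = 68.279; AUC_iv,0→∞ = 286.18125 + 68.279 = 354.46025 µg/mL·hr
Trapezoidal AUC_0→13.5 (buccal film):
  [0→2]: (0.00+20.08)/2 × 2 = 20.08
  [2→4]: (20.08+19.78)/2 × 2 = 39.86
  [4→4.5]: (19.78+18.99)/2 × 0.5 = 9.6925
  [4.5→6.5]: (18.99+15.42)/2 × 2 = 34.41
  [6.5→7.5]: (15.42+13.73)/2 × 1 = 14.575
  [7.5→13.5]: (13.73+6.64)/2 × 6 = 61.11
  Sum = 179.7275 µg/mL·hr
buccal film tail: 6.64/0.122 = 54.426; AUC_ev,0→∞ = 179.7275 + 54.426 = 234.1535 µg/mL·hr
F = (AUC_ev/D_ev)/(AUC_iv/D_iv) = (234.1535/375)/(354.46025/150) = 0.624409/2.36307 = 0.2642

F = 0.264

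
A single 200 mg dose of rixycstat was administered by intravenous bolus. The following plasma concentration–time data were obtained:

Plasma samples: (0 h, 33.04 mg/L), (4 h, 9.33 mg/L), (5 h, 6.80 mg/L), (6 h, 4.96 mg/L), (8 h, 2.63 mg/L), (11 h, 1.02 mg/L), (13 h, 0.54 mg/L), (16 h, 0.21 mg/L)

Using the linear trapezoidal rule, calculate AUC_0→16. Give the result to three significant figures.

Trapezoidal AUC_0→16:
  [0→4]: (33.04+9.33)/2 × 4 = 84.74
  [4→5]: (9.33+6.80)/2 × 1 = 8.065
  [5→6]: (6.80+4.96)/2 × 1 = 5.88
  [6→8]: (4.96+2.63)/2 × 2 = 7.59
  [8→11]: (2.63+1.02)/2 × 3 = 5.475
  [11→13]: (1.02+0.54)/2 × 2 = 1.56
  [13→16]: (0.54+0.21)/2 × 3 = 1.125
  Sum = 114.435 mg/L·h

AUC = 114 mg/L·h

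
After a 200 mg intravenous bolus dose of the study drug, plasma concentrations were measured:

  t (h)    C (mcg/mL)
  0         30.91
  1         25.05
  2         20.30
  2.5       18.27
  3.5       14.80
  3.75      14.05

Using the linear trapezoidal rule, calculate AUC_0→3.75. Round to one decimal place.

AUC = 80.4 mcg/mL·h

Trapezoidal AUC_0→3.75:
  [0→1]: (30.91+25.05)/2 × 1 = 27.98
  [1→2]: (25.05+20.30)/2 × 1 = 22.675
  [2→2.5]: (20.30+18.27)/2 × 0.5 = 9.6425
  [2.5→3.5]: (18.27+14.80)/2 × 1 = 16.535
  [3.5→3.75]: (14.80+14.05)/2 × 0.25 = 3.60625
  Sum = 80.43875 mcg/mL·h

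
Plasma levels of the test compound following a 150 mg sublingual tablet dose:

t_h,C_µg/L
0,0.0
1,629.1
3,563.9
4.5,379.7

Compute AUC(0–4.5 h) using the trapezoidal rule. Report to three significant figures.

Trapezoidal AUC_0→4.5:
  [0→1]: (0.0+629.1)/2 × 1 = 314.55
  [1→3]: (629.1+563.9)/2 × 2 = 1193.0
  [3→4.5]: (563.9+379.7)/2 × 1.5 = 707.7
  Sum = 2215.25 µg/L·h

AUC = 2220 µg/L·h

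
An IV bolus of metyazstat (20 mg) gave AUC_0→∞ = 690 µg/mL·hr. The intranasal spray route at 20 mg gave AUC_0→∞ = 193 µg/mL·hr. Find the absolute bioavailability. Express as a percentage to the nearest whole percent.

F = (AUC_ev / D_ev) / (AUC_iv / D_iv)
  = (193/20) / (690/20)
  = 9.65 / 34.5 = 0.2797
  = 27.97%

F = 28%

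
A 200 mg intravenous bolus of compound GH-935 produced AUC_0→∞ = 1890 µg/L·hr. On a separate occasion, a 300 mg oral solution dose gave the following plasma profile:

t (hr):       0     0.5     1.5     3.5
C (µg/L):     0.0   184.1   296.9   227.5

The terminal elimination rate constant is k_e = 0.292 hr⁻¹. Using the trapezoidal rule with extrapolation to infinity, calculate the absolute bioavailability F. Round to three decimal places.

F = 0.561

Trapezoidal AUC_0→3.5 (oral solution):
  [0→0.5]: (0.0+184.1)/2 × 0.5 = 46.025
  [0.5→1.5]: (184.1+296.9)/2 × 1 = 240.5
  [1.5→3.5]: (296.9+227.5)/2 × 2 = 524.4
  Sum = 810.925 µg/L·hr
Tail: C_last/k_e = 227.5/0.292 = 779.110
AUC_0→∞ (oral solution) = 810.925 + 779.110 = 1590.035 µg/L·hr
F = (AUC_ev/D_ev)/(AUC_iv/D_iv) = (1590.035/300)/(1890/200) = 5.30012/9.45 = 0.5609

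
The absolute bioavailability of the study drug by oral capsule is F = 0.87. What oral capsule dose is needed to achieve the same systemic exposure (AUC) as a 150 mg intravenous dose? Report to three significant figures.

For equal systemic exposure: F × D_ev = D_iv
D_ev = D_iv / F = 150 / 0.87 = 172.414 mg

D_oral = 172 mg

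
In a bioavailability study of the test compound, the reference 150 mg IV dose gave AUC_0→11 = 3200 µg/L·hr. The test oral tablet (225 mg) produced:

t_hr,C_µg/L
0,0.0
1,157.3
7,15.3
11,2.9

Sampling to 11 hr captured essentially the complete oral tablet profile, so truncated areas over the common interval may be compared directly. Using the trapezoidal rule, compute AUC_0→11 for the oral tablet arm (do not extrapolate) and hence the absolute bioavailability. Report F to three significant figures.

Trapezoidal AUC_0→11 (oral tablet):
  [0→1]: (0.0+157.3)/2 × 1 = 78.65
  [1→7]: (157.3+15.3)/2 × 6 = 517.8
  [7→11]: (15.3+2.9)/2 × 4 = 36.4
  Sum = 632.85 µg/L·hr
F = (AUC_ev/D_ev)/(AUC_iv/D_iv) = (632.85/225)/(3200/150) = 2.81267/21.3333 = 0.1318

F = 0.132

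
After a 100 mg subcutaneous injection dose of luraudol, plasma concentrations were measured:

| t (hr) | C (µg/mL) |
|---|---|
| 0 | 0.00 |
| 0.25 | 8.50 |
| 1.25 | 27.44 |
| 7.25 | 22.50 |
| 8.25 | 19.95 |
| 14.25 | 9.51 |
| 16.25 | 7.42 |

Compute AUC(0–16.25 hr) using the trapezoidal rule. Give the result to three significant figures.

Trapezoidal AUC_0→16.25:
  [0→0.25]: (0.00+8.50)/2 × 0.25 = 1.0625
  [0.25→1.25]: (8.50+27.44)/2 × 1 = 17.97
  [1.25→7.25]: (27.44+22.50)/2 × 6 = 149.82
  [7.25→8.25]: (22.50+19.95)/2 × 1 = 21.225
  [8.25→14.25]: (19.95+9.51)/2 × 6 = 88.38
  [14.25→16.25]: (9.51+7.42)/2 × 2 = 16.93
  Sum = 295.3875 µg/mL·hr

AUC = 295 µg/mL·hr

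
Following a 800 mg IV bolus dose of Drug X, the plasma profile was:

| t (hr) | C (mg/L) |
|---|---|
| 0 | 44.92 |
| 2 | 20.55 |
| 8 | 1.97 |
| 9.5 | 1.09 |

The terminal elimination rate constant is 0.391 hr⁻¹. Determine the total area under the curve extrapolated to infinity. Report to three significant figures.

Trapezoidal AUC_0→9.5:
  [0→2]: (44.92+20.55)/2 × 2 = 65.47
  [2→8]: (20.55+1.97)/2 × 6 = 67.56
  [8→9.5]: (1.97+1.09)/2 × 1.5 = 2.295
  Sum = 135.325 mg/L·hr
Extrapolated tail: C_last / k_e = 1.09 / 0.391 = 2.788
AUC_0→∞ = 135.325 + 2.788 = 138.113 mg/L·hr

AUC = 138 mg/L·hr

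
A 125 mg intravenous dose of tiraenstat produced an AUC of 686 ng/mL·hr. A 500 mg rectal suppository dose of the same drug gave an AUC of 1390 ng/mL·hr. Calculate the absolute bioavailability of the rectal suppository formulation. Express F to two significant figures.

F = 0.51

F = (AUC_ev / D_ev) / (AUC_iv / D_iv)
  = (1390/500) / (686/125)
  = 2.78 / 5.488 = 0.5066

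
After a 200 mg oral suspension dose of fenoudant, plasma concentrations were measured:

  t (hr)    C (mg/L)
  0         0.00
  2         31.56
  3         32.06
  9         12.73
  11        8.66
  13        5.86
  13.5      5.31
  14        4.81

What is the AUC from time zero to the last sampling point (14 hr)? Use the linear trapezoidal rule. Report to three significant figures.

AUC = 239 mg/L·hr

Trapezoidal AUC_0→14:
  [0→2]: (0.00+31.56)/2 × 2 = 31.56
  [2→3]: (31.56+32.06)/2 × 1 = 31.81
  [3→9]: (32.06+12.73)/2 × 6 = 134.37
  [9→11]: (12.73+8.66)/2 × 2 = 21.39
  [11→13]: (8.66+5.86)/2 × 2 = 14.52
  [13→13.5]: (5.86+5.31)/2 × 0.5 = 2.7925
  [13.5→14]: (5.31+4.81)/2 × 0.5 = 2.53
  Sum = 238.9725 mg/L·hr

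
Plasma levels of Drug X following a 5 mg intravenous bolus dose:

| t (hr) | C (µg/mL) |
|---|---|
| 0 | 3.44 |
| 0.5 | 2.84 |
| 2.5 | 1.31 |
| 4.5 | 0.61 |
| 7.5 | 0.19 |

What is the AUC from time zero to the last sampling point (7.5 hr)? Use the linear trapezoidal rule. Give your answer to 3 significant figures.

Trapezoidal AUC_0→7.5:
  [0→0.5]: (3.44+2.84)/2 × 0.5 = 1.57
  [0.5→2.5]: (2.84+1.31)/2 × 2 = 4.15
  [2.5→4.5]: (1.31+0.61)/2 × 2 = 1.92
  [4.5→7.5]: (0.61+0.19)/2 × 3 = 1.2
  Sum = 8.84 µg/mL·hr

AUC = 8.84 µg/mL·hr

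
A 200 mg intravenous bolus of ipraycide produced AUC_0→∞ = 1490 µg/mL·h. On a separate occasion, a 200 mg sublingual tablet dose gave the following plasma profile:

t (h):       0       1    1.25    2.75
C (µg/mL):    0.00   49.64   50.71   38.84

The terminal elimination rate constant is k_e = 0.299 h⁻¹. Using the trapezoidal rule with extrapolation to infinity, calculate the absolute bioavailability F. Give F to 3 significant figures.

Trapezoidal AUC_0→2.75 (sublingual tablet):
  [0→1]: (0.00+49.64)/2 × 1 = 24.82
  [1→1.25]: (49.64+50.71)/2 × 0.25 = 12.54375
  [1.25→2.75]: (50.71+38.84)/2 × 1.5 = 67.1625
  Sum = 104.52625 µg/mL·h
Tail: C_last/k_e = 38.84/0.299 = 129.900
AUC_0→∞ (sublingual tablet) = 104.52625 + 129.900 = 234.42625 µg/mL·h
F = (AUC_ev/D_ev)/(AUC_iv/D_iv) = (234.42625/200)/(1490/200) = 1.17213/7.45 = 0.1573

F = 0.157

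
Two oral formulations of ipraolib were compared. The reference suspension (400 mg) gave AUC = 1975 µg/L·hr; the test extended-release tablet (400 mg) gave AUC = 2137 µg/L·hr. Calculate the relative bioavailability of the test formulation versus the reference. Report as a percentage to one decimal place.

F_rel = (AUC_test/D_test) / (AUC_ref/D_ref)
      = (2137/400) / (1975/400)
      = 5.3425 / 4.9375 = 1.0820 = 108.20%

F_rel = 108.2%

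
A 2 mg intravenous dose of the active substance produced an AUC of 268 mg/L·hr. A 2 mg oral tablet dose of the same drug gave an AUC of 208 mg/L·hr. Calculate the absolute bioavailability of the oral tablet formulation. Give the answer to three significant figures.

F = 0.776

F = (AUC_ev / D_ev) / (AUC_iv / D_iv)
  = (208/2) / (268/2)
  = 104 / 134 = 0.7761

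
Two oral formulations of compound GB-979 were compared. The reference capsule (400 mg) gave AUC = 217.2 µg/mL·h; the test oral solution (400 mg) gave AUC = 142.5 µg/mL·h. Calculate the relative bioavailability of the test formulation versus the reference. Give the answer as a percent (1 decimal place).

F_rel = 65.6%

F_rel = (AUC_test/D_test) / (AUC_ref/D_ref)
      = (142.5/400) / (217.2/400)
      = 0.35625 / 0.543 = 0.6561 = 65.61%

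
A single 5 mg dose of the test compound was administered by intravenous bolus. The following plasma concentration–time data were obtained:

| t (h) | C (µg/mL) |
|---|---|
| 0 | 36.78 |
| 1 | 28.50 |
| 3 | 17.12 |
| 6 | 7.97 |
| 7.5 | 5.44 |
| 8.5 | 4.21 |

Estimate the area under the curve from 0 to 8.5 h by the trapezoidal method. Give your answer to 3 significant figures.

AUC = 131 µg/mL·h

Trapezoidal AUC_0→8.5:
  [0→1]: (36.78+28.50)/2 × 1 = 32.64
  [1→3]: (28.50+17.12)/2 × 2 = 45.62
  [3→6]: (17.12+7.97)/2 × 3 = 37.635
  [6→7.5]: (7.97+5.44)/2 × 1.5 = 10.0575
  [7.5→8.5]: (5.44+4.21)/2 × 1 = 4.825
  Sum = 130.7775 µg/mL·h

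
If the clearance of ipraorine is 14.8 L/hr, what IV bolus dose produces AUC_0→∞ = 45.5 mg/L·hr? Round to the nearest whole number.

Dose_iv = CL × AUC_0→∞
     = 14.8 × 45.5 = 673.4 mg

Dose = 673 mg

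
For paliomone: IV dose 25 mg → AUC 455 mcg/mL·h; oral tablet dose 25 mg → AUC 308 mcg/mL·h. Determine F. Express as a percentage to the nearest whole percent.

F = (AUC_ev / D_ev) / (AUC_iv / D_iv)
  = (308/25) / (455/25)
  = 12.32 / 18.2 = 0.6769
  = 67.69%

F = 68%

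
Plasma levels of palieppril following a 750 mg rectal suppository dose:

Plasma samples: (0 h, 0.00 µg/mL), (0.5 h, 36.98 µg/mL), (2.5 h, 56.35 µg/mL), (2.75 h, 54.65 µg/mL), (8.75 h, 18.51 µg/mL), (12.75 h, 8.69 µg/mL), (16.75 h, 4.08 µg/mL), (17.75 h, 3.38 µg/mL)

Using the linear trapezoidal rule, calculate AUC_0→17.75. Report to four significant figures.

AUC = 419.6 µg/mL·h

Trapezoidal AUC_0→17.75:
  [0→0.5]: (0.00+36.98)/2 × 0.5 = 9.245
  [0.5→2.5]: (36.98+56.35)/2 × 2 = 93.33
  [2.5→2.75]: (56.35+54.65)/2 × 0.25 = 13.875
  [2.75→8.75]: (54.65+18.51)/2 × 6 = 219.48
  [8.75→12.75]: (18.51+8.69)/2 × 4 = 54.4
  [12.75→16.75]: (8.69+4.08)/2 × 4 = 25.54
  [16.75→17.75]: (4.08+3.38)/2 × 1 = 3.73
  Sum = 419.6 µg/mL·h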